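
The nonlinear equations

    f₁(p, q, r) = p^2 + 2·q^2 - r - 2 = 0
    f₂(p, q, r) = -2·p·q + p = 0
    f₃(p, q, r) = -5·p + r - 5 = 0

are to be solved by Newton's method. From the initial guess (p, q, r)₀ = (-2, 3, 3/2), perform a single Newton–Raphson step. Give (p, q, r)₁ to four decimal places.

(-1.1667, 1.5417, -0.8333)

At (-2, 3, 3/2): F = (18.5000, 10.0000, 6.5000).
Jacobian J = [[2·p, 4·q, -1], [-2·q + 1, -2·p, 0], [-5, 0, 1]].
At the point, J = [[-4.0000, 12.0000, -1.0000], [-5.0000, 4.0000, 0.0000], [-5.0000, 0.0000, 1.0000]] (det J = 24.0000).
Solving J·Δ = −F gives Δ = (0.8333, -1.4583, -2.3333).
Then the next iterate is (p, q, r)₁ = (-1.1667, 1.5417, -0.8333).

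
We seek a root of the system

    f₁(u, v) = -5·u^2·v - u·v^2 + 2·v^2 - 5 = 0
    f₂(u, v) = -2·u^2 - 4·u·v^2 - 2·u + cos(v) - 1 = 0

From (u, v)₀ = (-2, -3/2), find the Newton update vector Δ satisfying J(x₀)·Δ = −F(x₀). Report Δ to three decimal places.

(0.563, 0.495)

At (-2, -3/2): F = (34.000, 13.07074).
Jacobian J = [[-10·u·v - v^2, -5·u^2 - 2·u·v + 4·v], [-4·u - 4·v^2 - 2, -8·u·v - sin(v)]].
At the point, J = [[-32.250, -32.000], [-3.000, -23.00251]] (det J = 645.83079).
Solving J·Δ = −F gives Δ = (0.563, 0.495).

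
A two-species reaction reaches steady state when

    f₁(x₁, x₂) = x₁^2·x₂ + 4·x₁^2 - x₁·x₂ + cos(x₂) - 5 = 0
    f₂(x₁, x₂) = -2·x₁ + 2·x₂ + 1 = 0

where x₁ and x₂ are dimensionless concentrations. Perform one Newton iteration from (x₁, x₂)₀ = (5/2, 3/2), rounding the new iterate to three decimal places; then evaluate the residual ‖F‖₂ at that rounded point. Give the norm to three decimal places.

6.120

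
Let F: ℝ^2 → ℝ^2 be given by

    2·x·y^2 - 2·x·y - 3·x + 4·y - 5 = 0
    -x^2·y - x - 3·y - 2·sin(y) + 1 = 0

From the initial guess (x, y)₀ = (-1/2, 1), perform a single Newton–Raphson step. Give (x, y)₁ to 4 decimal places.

(-1.1260, 0.2073)

At (-1/2, 1): F = (0.5000, -3.432942).
Jacobian J = [[2·y^2 - 2·y - 3, 4·x·y - 2·x + 4], [-2·x·y - 1, -x^2 - 2·cos(y) - 3]].
At the point, J = [[-3.0000, 3.0000], [0.0000, -4.330605]] (det J = 12.991814).
Solving J·Δ = −F gives Δ = (-0.6260, -0.7927).
Then the next iterate is (x, y)₁ = (-1.1260, 0.2073).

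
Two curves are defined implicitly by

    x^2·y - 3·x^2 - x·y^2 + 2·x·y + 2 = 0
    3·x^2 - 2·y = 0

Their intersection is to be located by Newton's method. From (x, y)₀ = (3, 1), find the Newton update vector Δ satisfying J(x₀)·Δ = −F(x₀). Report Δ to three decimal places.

(-1.421, -0.293)

At (3, 1): F = (-13.000, 25.000).
Jacobian J = [[2·x·y - 6·x - y^2 + 2·y, x^2 - 2·x·y + 2·x], [6·x, -2]].
At the point, J = [[-11.000, 9.000], [18.000, -2.000]] (det J = -140.000).
Solving J·Δ = −F gives Δ = (-1.421, -0.293).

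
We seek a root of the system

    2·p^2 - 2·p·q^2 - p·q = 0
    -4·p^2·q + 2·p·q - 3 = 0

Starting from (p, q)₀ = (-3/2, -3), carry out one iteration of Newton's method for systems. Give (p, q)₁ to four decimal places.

At (-3/2, -3): F = (27.0000, 33.0000).
Jacobian J = [[4·p - 2·q^2 - q, -4·p·q - p], [-8·p·q + 2·q, -4·p^2 + 2·p]].
At the point, J = [[-21.0000, -16.5000], [-42.0000, -12.0000]] (det J = -441.0000).
Solving J·Δ = −F gives Δ = (0.5000, 1.0000).
Then the next iterate is (p, q)₁ = (-1.0000, -2.0000).

(-1.0000, -2.0000)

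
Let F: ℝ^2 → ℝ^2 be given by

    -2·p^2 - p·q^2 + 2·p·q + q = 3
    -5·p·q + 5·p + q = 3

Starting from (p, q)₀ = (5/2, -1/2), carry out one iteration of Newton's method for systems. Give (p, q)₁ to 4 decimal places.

At (5/2, -1/2): F = (-19.1250, 15.2500).
Jacobian J = [[-4·p - q^2 + 2·q, -2·p·q + 2·p + 1], [-5·q + 5, -5·p + 1]].
At the point, J = [[-11.2500, 8.5000], [7.5000, -11.5000]] (det J = 65.6250).
Solving J·Δ = −F gives Δ = (-1.3762, 0.4286).
Then the next iterate is (p, q)₁ = (1.1238, -0.0714).

(1.1238, -0.0714)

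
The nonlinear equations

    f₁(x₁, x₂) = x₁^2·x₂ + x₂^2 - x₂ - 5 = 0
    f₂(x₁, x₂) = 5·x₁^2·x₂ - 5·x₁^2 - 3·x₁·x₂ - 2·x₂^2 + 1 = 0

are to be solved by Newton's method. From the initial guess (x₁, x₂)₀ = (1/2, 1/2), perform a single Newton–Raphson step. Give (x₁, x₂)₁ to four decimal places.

(94.5000, -167.0000)

At (1/2, 1/2): F = (-5.1250, -0.8750).
Jacobian J = [[2·x₁·x₂, x₁^2 + 2·x₂ - 1], [10·x₁·x₂ - 10·x₁ - 3·x₂, 5·x₁^2 - 3·x₁ - 4·x₂]].
At the point, J = [[0.5000, 0.2500], [-4.0000, -2.2500]] (det J = -0.1250).
Solving J·Δ = −F gives Δ = (94.0000, -167.5000).
Then the next iterate is (x₁, x₂)₁ = (94.5000, -167.0000).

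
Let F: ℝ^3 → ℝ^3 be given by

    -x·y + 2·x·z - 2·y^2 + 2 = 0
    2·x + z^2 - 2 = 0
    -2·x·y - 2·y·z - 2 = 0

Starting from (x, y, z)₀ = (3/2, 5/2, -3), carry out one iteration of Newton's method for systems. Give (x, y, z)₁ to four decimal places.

(0.6193, 1.4874, -1.6269)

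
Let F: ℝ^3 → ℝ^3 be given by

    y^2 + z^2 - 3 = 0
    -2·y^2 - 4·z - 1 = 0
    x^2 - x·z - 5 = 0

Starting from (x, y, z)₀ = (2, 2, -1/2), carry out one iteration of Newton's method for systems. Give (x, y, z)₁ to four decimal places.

(1.6667, 1.5000, -1.2500)

At (2, 2, -1/2): F = (1.2500, -7.0000, 0.0000).
Jacobian J = [[0, 2·y, 2·z], [0, -4·y, -4], [2·x - z, 0, -x]].
At the point, J = [[0.0000, 4.0000, -1.0000], [0.0000, -8.0000, -4.0000], [4.5000, 0.0000, -2.0000]] (det J = -108.0000).
Solving J·Δ = −F gives Δ = (-0.3333, -0.5000, -0.7500).
Then the next iterate is (x, y, z)₁ = (1.6667, 1.5000, -1.2500).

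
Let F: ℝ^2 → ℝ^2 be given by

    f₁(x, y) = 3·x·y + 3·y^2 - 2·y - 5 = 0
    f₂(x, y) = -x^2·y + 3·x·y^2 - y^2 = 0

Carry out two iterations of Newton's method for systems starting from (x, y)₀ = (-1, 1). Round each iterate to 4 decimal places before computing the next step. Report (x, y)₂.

(0.2738, 1.5345)

At (-1, 1): F = (-7.0000, -5.0000).
Jacobian J = [[3·y, 3·x + 6·y - 2], [-2·x·y + 3·y^2, -x^2 + 6·x·y - 2·y]].
At the point, J = [[3.0000, 1.0000], [5.0000, -9.0000]] (det J = -32.0000).
Solving J·Δ = −F gives Δ = (2.1250, 0.6250).
Then the next iterate is (x, y)₁ = (1.1250, 1.6250).
Round to (1.1250, 1.6250) and repeat: F = (5.156250, 4.214844), J = [[4.8750, 11.1250], [4.265625, 6.453125]].
Δ = (-0.8512, -0.0905), so (x, y)₂ = (0.2738, 1.5345).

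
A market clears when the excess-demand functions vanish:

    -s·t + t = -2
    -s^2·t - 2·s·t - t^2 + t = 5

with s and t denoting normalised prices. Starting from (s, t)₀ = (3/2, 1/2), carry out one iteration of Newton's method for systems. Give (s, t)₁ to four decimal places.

(10.8636, -5.3636)

At (3/2, 1/2): F = (1.7500, -7.3750).
Jacobian J = [[-t, -s + 1], [-2·s·t - 2·t, -s^2 - 2·s - 2·t + 1]].
At the point, J = [[-0.5000, -0.5000], [-2.5000, -5.2500]] (det J = 1.3750).
Solving J·Δ = −F gives Δ = (9.3636, -5.8636).
Then the next iterate is (s, t)₁ = (10.8636, -5.3636).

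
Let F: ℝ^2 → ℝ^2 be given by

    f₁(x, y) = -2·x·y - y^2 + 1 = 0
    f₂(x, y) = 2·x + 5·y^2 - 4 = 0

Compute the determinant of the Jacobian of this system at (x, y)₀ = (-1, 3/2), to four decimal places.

-43.0000

J = [[-2·y, -2·x - 2·y], [2, 10·y]].
At the point, J = [[-3.0000, -1.0000], [2.0000, 15.0000]].
det J = -43.0000.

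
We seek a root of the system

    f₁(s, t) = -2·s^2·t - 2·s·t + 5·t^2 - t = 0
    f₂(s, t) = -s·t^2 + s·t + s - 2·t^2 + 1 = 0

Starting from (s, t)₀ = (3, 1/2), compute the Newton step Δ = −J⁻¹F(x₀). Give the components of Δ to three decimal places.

(-2.756, 0.402)

At (3, 1/2): F = (-11.250, 4.250).
Jacobian J = [[-4·s·t - 2·t, -2·s^2 - 2·s + 10·t - 1], [-t^2 + t + 1, -2·s·t + s - 4·t]].
At the point, J = [[-7.000, -20.000], [1.250, -2.000]] (det J = 39.000).
Solving J·Δ = −F gives Δ = (-2.756, 0.402).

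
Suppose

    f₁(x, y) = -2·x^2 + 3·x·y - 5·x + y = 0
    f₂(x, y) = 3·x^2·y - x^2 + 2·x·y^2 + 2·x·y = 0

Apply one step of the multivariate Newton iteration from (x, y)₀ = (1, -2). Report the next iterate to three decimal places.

At (1, -2): F = (-15.000, -3.000).
Jacobian J = [[-4·x + 3·y - 5, 3·x + 1], [6·x·y - 2·x + 2·y^2 + 2·y, 3·x^2 + 4·x·y + 2·x]].
At the point, J = [[-15.000, 4.000], [-10.000, -3.000]] (det J = 85.000).
Solving J·Δ = −F gives Δ = (-0.671, 1.235).
Then the next iterate is (x, y)₁ = (0.329, -0.765).

(0.329, -0.765)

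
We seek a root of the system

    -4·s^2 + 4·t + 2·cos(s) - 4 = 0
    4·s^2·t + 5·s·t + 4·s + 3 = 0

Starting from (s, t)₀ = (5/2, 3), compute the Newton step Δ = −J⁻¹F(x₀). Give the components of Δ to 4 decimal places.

At (5/2, 3): F = (-18.602287, 125.5000).
Jacobian J = [[-8·s - 2·sin(s), 4], [8·s·t + 5·t + 4, 4·s^2 + 5·s]].
At the point, J = [[-21.196944, 4.0000], [79.0000, 37.5000]] (det J = -1110.885411).
Solving J·Δ = −F gives Δ = (-1.0798, -1.0718).

(-1.0798, -1.0718)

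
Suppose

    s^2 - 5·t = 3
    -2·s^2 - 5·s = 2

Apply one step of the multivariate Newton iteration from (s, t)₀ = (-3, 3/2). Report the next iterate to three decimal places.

(-2.286, 0.343)

At (-3, 3/2): F = (-1.500, -5.000).
Jacobian J = [[2·s, -5], [-4·s - 5, 0]].
At the point, J = [[-6.000, -5.000], [7.000, 0.000]] (det J = 35.000).
Solving J·Δ = −F gives Δ = (0.714, -1.157).
Then the next iterate is (s, t)₁ = (-2.286, 0.343).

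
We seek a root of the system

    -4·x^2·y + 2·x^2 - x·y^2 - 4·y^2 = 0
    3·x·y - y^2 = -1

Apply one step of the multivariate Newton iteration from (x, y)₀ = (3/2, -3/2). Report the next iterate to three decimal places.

(0.981, -0.745)

At (3/2, -3/2): F = (5.625, -8.000).
Jacobian J = [[-8·x·y + 4·x - y^2, -4·x^2 - 2·x·y - 8·y], [3·y, 3·x - 2·y]].
At the point, J = [[21.750, 7.500], [-4.500, 7.500]] (det J = 196.875).
Solving J·Δ = −F gives Δ = (-0.519, 0.755).
Then the next iterate is (x, y)₁ = (0.981, -0.745).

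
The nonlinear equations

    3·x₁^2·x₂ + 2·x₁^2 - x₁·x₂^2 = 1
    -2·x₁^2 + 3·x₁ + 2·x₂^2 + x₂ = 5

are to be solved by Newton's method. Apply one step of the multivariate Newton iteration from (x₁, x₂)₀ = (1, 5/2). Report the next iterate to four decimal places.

At (1, 5/2): F = (2.2500, 11.0000).
Jacobian J = [[6·x₁·x₂ + 4·x₁ - x₂^2, 3·x₁^2 - 2·x₁·x₂], [-4·x₁ + 3, 4·x₂ + 1]].
At the point, J = [[12.7500, -2.0000], [-1.0000, 11.0000]] (det J = 138.2500).
Solving J·Δ = −F gives Δ = (-0.3382, -1.0307).
Then the next iterate is (x₁, x₂)₁ = (0.6618, 1.4693).

(0.6618, 1.4693)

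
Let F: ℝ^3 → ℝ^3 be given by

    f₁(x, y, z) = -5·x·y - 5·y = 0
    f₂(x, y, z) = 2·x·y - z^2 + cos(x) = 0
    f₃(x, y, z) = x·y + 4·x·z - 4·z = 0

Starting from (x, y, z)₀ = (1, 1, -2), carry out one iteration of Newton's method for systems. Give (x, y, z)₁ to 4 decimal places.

At (1, 1, -2): F = (-10.0000, -1.459698, 1.0000).
Jacobian J = [[-5·y, -5·x - 5, 0], [2·y - sin(x), 2·x, -2·z], [y + 4·z, x, 4·x - 4]].
At the point, J = [[-5.0000, -10.0000, 0.0000], [1.158529, 2.0000, 4.0000], [-7.0000, 1.0000, 0.0000]] (det J = 300.0000).
Solving J·Δ = −F gives Δ = (0.0000, -1.0000, 0.8649).
Then the next iterate is (x, y, z)₁ = (1.0000, 0.0000, -1.1351).

(1.0000, 0.0000, -1.1351)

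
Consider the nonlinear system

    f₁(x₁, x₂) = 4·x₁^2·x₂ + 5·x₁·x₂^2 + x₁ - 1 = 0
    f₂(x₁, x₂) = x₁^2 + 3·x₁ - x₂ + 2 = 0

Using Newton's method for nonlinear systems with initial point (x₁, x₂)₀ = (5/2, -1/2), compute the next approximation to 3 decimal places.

(0.383, -1.182)

At (5/2, -1/2): F = (-7.875, 16.250).
Jacobian J = [[8·x₁·x₂ + 5·x₂^2 + 1, 4·x₁^2 + 10·x₁·x₂], [2·x₁ + 3, -1]].
At the point, J = [[-7.750, 12.500], [8.000, -1.000]] (det J = -92.250).
Solving J·Δ = −F gives Δ = (-2.117, -0.682).
Then the next iterate is (x₁, x₂)₁ = (0.383, -1.182).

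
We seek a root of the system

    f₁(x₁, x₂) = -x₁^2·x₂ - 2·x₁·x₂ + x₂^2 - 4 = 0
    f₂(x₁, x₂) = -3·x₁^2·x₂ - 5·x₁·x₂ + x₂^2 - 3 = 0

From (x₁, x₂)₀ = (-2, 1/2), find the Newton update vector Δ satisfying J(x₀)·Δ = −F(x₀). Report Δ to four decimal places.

(1.6667, 2.0833)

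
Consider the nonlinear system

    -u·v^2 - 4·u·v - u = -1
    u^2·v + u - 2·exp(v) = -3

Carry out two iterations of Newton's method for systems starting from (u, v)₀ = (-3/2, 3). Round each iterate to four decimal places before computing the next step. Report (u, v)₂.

At (-3/2, 3): F = (34.0000, -31.921074).
Jacobian J = [[-v^2 - 4·v - 1, -2·u·v - 4·u], [2·u·v + 1, u^2 - 2·exp(v)]].
At the point, J = [[-22.0000, 15.0000], [-8.0000, -37.921074]] (det J = 954.263625).
Solving J·Δ = −F gives Δ = (0.8493, -1.0210).
Then the next iterate is (u, v)₁ = (-0.6507, 1.9790).
Round to (-0.6507, 1.9790) and repeat: F = (9.350069, -11.283778), J = [[-12.832441, 5.178271], [-1.575471, -14.047597]].
Δ = (0.3870, -0.8467), so (u, v)₂ = (-0.2637, 1.1323).

(-0.2637, 1.1323)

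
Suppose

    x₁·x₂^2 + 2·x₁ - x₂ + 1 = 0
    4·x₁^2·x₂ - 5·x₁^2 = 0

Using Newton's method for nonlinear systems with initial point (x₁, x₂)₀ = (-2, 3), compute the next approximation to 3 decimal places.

At (-2, 3): F = (-24.000, 28.000).
Jacobian J = [[x₂^2 + 2, 2·x₁·x₂ - 1], [8·x₁·x₂ - 10·x₁, 4·x₁^2]].
At the point, J = [[11.000, -13.000], [-28.000, 16.000]] (det J = -188.000).
Solving J·Δ = −F gives Δ = (-0.106, -1.936).
Then the next iterate is (x₁, x₂)₁ = (-2.106, 1.064).

(-2.106, 1.064)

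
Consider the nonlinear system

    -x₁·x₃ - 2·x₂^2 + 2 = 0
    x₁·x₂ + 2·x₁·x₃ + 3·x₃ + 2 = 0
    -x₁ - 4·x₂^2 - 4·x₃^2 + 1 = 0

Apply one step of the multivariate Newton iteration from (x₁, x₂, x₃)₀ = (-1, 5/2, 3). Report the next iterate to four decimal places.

(-1.1925, 1.6348, 1.2707)

At (-1, 5/2, 3): F = (-7.5000, 2.5000, -59.0000).
Jacobian J = [[-x₃, -4·x₂, -x₁], [x₂ + 2·x₃, x₁, 2·x₁ + 3], [-1, -8·x₂, -8·x₃]].
At the point, J = [[-3.0000, -10.0000, 1.0000], [8.5000, -1.0000, 1.0000], [-1.0000, -20.0000, -24.0000]] (det J = -2333.0000).
Solving J·Δ = −F gives Δ = (-0.1925, -0.8652, -1.7293).
Then the next iterate is (x₁, x₂, x₃)₁ = (-1.1925, 1.6348, 1.2707).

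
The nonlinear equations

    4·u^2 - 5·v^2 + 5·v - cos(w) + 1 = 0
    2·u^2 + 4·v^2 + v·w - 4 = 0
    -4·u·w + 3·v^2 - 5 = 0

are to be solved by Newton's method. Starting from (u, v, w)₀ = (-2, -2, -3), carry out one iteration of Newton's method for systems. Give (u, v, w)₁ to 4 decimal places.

(-1.4306, -1.1408, -0.4402)

At (-2, -2, -3): F = (-12.010008, 26.0000, -17.0000).
Jacobian J = [[8·u, -10·v + 5, sin(w)], [4·u, 8·v + w, v], [-4·w, 6·v, -4·u]].
At the point, J = [[-16.0000, 25.0000, -0.141120], [-8.0000, -19.0000, -2.0000], [12.0000, -12.0000, 8.0000]] (det J = 3770.277117).
Solving J·Δ = −F gives Δ = (0.5694, 0.8592, 2.5598).
Then the next iterate is (u, v, w)₁ = (-1.4306, -1.1408, -0.4402).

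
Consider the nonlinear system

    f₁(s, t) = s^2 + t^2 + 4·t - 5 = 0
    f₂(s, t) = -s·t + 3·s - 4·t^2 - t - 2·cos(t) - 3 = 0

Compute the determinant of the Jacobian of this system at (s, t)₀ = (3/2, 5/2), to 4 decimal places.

-68.4092

J = [[2·s, 2·t + 4], [-t + 3, -s - 8·t + 2·sin(t) - 1]].
At the point, J = [[3.0000, 9.0000], [0.5000, -21.303056]].
det J = -68.4092.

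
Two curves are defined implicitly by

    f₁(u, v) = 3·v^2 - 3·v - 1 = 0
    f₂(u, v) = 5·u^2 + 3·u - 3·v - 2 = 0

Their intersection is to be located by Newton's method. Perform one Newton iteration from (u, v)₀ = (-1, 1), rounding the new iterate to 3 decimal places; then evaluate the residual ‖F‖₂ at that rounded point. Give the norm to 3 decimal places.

1.662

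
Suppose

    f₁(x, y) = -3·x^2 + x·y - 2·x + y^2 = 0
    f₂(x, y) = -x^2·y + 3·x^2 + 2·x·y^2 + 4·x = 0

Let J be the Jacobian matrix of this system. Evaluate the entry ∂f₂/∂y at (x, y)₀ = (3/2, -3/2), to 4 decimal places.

-11.2500

∂f₂/∂y = -x^2 + 4·x·y.
At (3/2, -3/2) this is -11.2500.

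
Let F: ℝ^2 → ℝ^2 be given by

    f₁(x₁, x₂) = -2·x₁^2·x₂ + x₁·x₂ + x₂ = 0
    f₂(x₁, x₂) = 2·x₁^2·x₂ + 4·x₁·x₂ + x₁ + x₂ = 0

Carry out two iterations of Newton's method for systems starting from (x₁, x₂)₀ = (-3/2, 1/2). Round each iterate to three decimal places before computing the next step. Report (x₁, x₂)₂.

(-5.347, -0.443)

At (-3/2, 1/2): F = (-2.500, -1.750).
Jacobian J = [[-4·x₁·x₂ + x₂, -2·x₁^2 + x₁ + 1], [4·x₁·x₂ + 4·x₂ + 1, 2·x₁^2 + 4·x₁ + 1]].
At the point, J = [[3.500, -5.000], [0.000, -0.500]] (det J = -1.750).
Solving J·Δ = −F gives Δ = (-4.286, -3.500).
Then the next iterate is (x₁, x₂)₁ = (-5.786, -3.000).
Round to (-5.786, -3.000) and repeat: F = (215.22478, -140.22078), J = [[-72.432, -71.74159], [58.432, 44.81159]].
Δ = (0.439, 2.557), so (x₁, x₂)₂ = (-5.347, -0.443).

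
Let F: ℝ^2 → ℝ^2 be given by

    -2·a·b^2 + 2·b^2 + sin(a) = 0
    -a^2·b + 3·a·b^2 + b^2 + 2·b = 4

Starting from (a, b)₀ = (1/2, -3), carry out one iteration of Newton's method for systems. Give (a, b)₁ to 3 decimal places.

(0.613, -1.743)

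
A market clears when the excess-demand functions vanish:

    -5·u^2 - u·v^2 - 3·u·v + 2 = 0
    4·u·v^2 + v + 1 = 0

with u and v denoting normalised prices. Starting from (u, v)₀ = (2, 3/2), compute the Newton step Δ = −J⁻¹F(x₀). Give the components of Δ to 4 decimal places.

(-0.9657, -0.4724)

At (2, 3/2): F = (-31.5000, 20.5000).
Jacobian J = [[-10·u - v^2 - 3·v, -2·u·v - 3·u], [4·v^2, 8·u·v + 1]].
At the point, J = [[-26.7500, -12.0000], [9.0000, 25.0000]] (det J = -560.7500).
Solving J·Δ = −F gives Δ = (-0.9657, -0.4724).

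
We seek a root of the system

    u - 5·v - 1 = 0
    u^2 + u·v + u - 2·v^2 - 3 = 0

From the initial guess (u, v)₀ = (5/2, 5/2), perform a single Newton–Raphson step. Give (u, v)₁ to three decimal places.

At (5/2, 5/2): F = (-11.000, -0.500).
Jacobian J = [[1, -5], [2·u + v + 1, u - 4·v]].
At the point, J = [[1.000, -5.000], [8.500, -7.500]] (det J = 35.000).
Solving J·Δ = −F gives Δ = (-2.286, -2.657).
Then the next iterate is (u, v)₁ = (0.214, -0.157).

(0.214, -0.157)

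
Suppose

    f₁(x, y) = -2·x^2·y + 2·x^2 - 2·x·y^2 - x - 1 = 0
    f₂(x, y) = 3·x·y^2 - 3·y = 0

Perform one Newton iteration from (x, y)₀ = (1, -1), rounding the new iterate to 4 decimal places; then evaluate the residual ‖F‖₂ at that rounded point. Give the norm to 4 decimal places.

At (1, -1): F = (0.0000, 6.0000).
Jacobian J = [[-4·x·y + 4·x - 2·y^2 - 1, -2·x^2 - 4·x·y], [3·y^2, 6·x·y - 3]].
At the point, J = [[5.0000, 2.0000], [3.0000, -9.0000]] (det J = -51.0000).
Solving J·Δ = −F gives Δ = (-0.2353, 0.5882).
Then the next iterate is (x, y)₁ = (0.7647, -0.4118).
Re-evaluating at (0.7647, -0.4118): F = (-0.372909, 1.624432), so ‖F‖₂ = 1.6667.

1.6667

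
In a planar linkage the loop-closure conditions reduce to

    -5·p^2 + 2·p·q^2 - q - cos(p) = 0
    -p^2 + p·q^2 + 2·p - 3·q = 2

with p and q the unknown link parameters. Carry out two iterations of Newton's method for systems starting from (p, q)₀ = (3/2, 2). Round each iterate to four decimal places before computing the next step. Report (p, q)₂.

At (3/2, 2): F = (-1.320737, -1.2500).
Jacobian J = [[-10·p + 2·q^2 + sin(p), 4·p·q - 1], [-2·p + q^2 + 2, 2·p·q - 3]].
At the point, J = [[-6.002505, 11.0000], [3.0000, 3.0000]] (det J = -51.007515).
Solving J·Δ = −F gives Δ = (0.1919, 0.2248).
Then the next iterate is (p, q)₁ = (1.6919, 2.2248).
Round to (1.6919, 2.2248) and repeat: F = (0.332293, 0.221331), J = [[-6.026854, 14.056556], [3.565935, 4.528278]].
Δ = (-0.0208, -0.0325), so (p, q)₂ = (1.6711, 2.1923).

(1.6711, 2.1923)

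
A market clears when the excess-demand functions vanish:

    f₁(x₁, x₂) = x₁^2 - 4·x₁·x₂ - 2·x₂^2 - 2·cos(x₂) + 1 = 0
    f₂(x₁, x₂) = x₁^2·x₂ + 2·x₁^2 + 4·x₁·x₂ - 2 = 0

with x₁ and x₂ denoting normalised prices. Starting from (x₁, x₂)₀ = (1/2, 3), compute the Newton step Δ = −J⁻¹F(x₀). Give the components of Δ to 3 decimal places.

At (1/2, 3): F = (-20.77002, 5.250).
Jacobian J = [[2·x₁ - 4·x₂, -4·x₁ - 4·x₂ + 2·sin(x₂)], [2·x₁·x₂ + 4·x₁ + 4·x₂, x₁^2 + 4·x₁]].
At the point, J = [[-11.000, -13.71776], [17.000, 2.250]] (det J = 208.45192).
Solving J·Δ = −F gives Δ = (-0.121, -1.417).

(-0.121, -1.417)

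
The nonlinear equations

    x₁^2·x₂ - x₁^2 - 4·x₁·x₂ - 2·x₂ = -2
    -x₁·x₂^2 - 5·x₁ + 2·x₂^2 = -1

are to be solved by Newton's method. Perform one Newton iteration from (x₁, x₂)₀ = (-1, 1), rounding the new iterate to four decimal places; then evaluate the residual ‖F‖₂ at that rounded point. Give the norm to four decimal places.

13.6473

At (-1, 1): F = (4.0000, 9.0000).
Jacobian J = [[2·x₁·x₂ - 2·x₁ - 4·x₂, x₁^2 - 4·x₁ - 2], [-x₂^2 - 5, -2·x₁·x₂ + 4·x₂]].
At the point, J = [[-4.0000, 3.0000], [-6.0000, 6.0000]] (det J = -6.0000).
Solving J·Δ = −F gives Δ = (-0.5000, -2.0000).
Then the next iterate is (x₁, x₂)₁ = (-1.5000, -1.0000).
Re-evaluating at (-1.5000, -1.0000): F = (-6.5000, 12.0000), so ‖F‖₂ = 13.6473.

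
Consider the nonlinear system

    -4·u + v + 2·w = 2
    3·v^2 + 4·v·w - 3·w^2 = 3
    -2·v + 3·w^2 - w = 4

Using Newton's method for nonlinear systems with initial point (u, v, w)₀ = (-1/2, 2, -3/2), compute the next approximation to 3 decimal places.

At (-1/2, 2, -3/2): F = (-1.000, -9.750, 0.250).
Jacobian J = [[-4, 1, 2], [0, 6·v + 4·w, 4·v - 6·w], [0, -2, 6·w - 1]].
At the point, J = [[-4.000, 1.000, 2.000], [0.000, 6.000, 17.000], [0.000, -2.000, -10.000]] (det J = 104.000).
Solving J·Δ = −F gives Δ = (0.300, 3.587, -0.692).
Then the next iterate is (u, v, w)₁ = (-0.200, 5.587, -2.192).

(-0.200, 5.587, -2.192)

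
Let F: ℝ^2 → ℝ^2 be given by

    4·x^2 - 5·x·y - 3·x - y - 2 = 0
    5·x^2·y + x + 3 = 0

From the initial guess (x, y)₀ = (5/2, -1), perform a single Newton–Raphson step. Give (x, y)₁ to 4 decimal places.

(0.9632, -1.3563)

At (5/2, -1): F = (29.0000, -25.7500).
Jacobian J = [[8·x - 5·y - 3, -5·x - 1], [10·x·y + 1, 5·x^2]].
At the point, J = [[22.0000, -13.5000], [-24.0000, 31.2500]] (det J = 363.5000).
Solving J·Δ = −F gives Δ = (-1.5368, -0.3563).
Then the next iterate is (x, y)₁ = (0.9632, -1.3563).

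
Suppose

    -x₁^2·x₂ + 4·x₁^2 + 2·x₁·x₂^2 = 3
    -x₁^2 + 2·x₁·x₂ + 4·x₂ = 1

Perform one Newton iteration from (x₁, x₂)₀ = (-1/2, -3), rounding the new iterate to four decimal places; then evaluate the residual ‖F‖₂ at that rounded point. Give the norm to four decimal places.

At (-1/2, -3): F = (-10.2500, -10.2500).
Jacobian J = [[-2·x₁·x₂ + 8·x₁ + 2·x₂^2, -x₁^2 + 4·x₁·x₂], [-2·x₁ + 2·x₂, 2·x₁ + 4]].
At the point, J = [[11.0000, 5.7500], [-5.0000, 3.0000]] (det J = 61.7500).
Solving J·Δ = −F gives Δ = (-0.4565, 2.6559).
Then the next iterate is (x₁, x₂)₁ = (-0.9565, -0.3441).
Re-evaluating at (-0.9565, -0.3441): F = (0.747875, -2.633029), so ‖F‖₂ = 2.7372.

2.7372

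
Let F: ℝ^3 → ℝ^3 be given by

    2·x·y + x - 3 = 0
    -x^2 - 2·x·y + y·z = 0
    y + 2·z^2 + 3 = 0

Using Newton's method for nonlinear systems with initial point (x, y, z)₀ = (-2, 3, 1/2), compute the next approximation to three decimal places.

At (-2, 3, 1/2): F = (-17.000, 9.500, 6.500).
Jacobian J = [[2·y + 1, 2·x, 0], [-2·x - 2·y, -2·x + z, y], [0, 1, 4·z]].
At the point, J = [[7.000, -4.000, 0.000], [-2.000, 4.500, 3.000], [0.000, 1.000, 2.000]] (det J = 26.000).
Solving J·Δ = −F gives Δ = (4.000, 2.750, -4.625).
Then the next iterate is (x, y, z)₁ = (2.000, 5.750, -4.125).

(2.000, 5.750, -4.125)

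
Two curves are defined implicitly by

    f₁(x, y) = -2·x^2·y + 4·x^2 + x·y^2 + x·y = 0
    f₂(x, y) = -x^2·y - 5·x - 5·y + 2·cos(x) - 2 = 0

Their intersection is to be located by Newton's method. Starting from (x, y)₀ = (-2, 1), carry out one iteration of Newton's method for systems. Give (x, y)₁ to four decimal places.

At (-2, 1): F = (4.0000, -1.832294).
Jacobian J = [[-4·x·y + 8·x + y^2 + y, -2·x^2 + 2·x·y + x], [-2·x·y - 2·sin(x) - 5, -x^2 - 5]].
At the point, J = [[-6.0000, -14.0000], [0.818595, -9.0000]] (det J = 65.460328).
Solving J·Δ = −F gives Δ = (0.9418, -0.1179).
Then the next iterate is (x, y)₁ = (-1.0582, 0.8821).

(-1.0582, 0.8821)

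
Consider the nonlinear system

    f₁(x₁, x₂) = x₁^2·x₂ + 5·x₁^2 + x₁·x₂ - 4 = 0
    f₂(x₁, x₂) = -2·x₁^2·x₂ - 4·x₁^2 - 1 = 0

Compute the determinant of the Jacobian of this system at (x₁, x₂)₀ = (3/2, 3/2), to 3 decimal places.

-15.750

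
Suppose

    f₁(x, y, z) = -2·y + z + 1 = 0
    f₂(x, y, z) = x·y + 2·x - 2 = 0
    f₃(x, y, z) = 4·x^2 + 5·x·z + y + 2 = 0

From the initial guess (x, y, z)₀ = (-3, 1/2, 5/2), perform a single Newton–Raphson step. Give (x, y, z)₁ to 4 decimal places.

(0.6542, 0.3785, -0.2430)

At (-3, 1/2, 5/2): F = (2.5000, -9.5000, 1.0000).
Jacobian J = [[0, -2, 1], [y + 2, x, 0], [8·x + 5·z, 1, 5·x]].
At the point, J = [[0.0000, -2.0000, 1.0000], [2.5000, -3.0000, 0.0000], [-11.5000, 1.0000, -15.0000]] (det J = -107.0000).
Solving J·Δ = −F gives Δ = (3.6542, -0.1215, -2.7430).
Then the next iterate is (x, y, z)₁ = (0.6542, 0.3785, -0.2430).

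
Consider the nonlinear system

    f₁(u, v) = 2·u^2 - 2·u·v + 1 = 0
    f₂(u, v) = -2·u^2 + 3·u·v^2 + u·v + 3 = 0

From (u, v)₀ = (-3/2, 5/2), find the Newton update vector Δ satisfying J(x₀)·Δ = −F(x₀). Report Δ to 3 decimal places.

(1.163, -0.071)

At (-3/2, 5/2): F = (13.000, -33.375).
Jacobian J = [[4·u - 2·v, -2·u], [-4·u + 3·v^2 + v, 6·u·v + u]].
At the point, J = [[-11.000, 3.000], [27.250, -24.000]] (det J = 182.250).
Solving J·Δ = −F gives Δ = (1.163, -0.071).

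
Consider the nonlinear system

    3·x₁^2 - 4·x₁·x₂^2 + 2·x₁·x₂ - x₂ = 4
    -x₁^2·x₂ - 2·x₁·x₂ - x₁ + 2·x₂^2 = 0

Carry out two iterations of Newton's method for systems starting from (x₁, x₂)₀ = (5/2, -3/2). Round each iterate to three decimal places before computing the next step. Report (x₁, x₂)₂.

(1.101, -0.525)

At (5/2, -3/2): F = (-13.750, 18.875).
Jacobian J = [[6·x₁ - 4·x₂^2 + 2·x₂, -8·x₁·x₂ + 2·x₁ - 1], [-2·x₁·x₂ - 2·x₂ - 1, -x₁^2 - 2·x₁ + 4·x₂]].
At the point, J = [[3.000, 34.000], [9.500, -17.250]] (det J = -374.750).
Solving J·Δ = −F gives Δ = (-1.080, 0.500).
Then the next iterate is (x₁, x₂)₁ = (1.420, -1.000).
Round to (1.420, -1.000) and repeat: F = (-5.47080, 5.43640), J = [[2.520, 13.200], [3.840, -8.85640]].
Δ = (-0.319, 0.475), so (x₁, x₂)₂ = (1.101, -0.525).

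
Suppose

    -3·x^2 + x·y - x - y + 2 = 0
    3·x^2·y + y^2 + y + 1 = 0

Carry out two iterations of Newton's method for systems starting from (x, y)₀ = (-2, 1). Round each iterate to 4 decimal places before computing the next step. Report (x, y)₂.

(-1.0234, 0.0176)

At (-2, 1): F = (-11.0000, 15.0000).
Jacobian J = [[-6·x + y - 1, x - 1], [6·x·y, 3·x^2 + 2·y + 1]].
At the point, J = [[12.0000, -3.0000], [-12.0000, 15.0000]] (det J = 144.0000).
Solving J·Δ = −F gives Δ = (0.8333, -0.3333).
Then the next iterate is (x, y)₁ = (-1.1667, 0.6667).
Round to (-1.1667, 0.6667) and repeat: F = (-2.361406, 4.833703), J = [[6.6669, -2.1667], [-4.667033, 6.416967]].
Δ = (0.1433, -0.6491), so (x, y)₂ = (-1.0234, 0.0176).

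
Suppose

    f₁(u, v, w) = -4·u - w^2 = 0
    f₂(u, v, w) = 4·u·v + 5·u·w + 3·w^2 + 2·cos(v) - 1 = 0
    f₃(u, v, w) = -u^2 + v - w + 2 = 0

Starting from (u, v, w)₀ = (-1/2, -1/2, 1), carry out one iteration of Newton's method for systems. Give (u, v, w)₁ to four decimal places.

(3.7723, -13.0668, -7.0446)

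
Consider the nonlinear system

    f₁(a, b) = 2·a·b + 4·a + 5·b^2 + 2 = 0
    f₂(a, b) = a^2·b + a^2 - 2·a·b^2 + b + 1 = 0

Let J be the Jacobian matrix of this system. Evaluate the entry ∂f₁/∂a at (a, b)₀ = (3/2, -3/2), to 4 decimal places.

∂f₁/∂a = 2·b + 4.
At (3/2, -3/2) this is 1.0000.

1.0000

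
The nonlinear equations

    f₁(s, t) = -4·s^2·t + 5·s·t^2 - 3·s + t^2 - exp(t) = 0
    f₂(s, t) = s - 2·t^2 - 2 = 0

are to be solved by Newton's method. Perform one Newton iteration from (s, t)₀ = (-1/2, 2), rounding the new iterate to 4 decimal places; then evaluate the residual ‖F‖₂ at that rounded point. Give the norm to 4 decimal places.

4.2442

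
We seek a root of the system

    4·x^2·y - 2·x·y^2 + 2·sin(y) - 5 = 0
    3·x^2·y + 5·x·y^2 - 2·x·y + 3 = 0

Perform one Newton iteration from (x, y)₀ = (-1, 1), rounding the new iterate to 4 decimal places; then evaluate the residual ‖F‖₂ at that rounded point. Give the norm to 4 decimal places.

1.2313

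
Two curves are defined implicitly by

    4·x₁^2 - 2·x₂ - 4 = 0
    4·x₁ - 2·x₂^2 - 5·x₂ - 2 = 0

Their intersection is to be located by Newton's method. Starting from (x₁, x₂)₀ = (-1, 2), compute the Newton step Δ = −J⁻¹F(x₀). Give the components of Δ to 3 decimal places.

At (-1, 2): F = (-4.000, -24.000).
Jacobian J = [[8·x₁, -2], [4, -4·x₂ - 5]].
At the point, J = [[-8.000, -2.000], [4.000, -13.000]] (det J = 112.000).
Solving J·Δ = −F gives Δ = (-0.036, -1.857).

(-0.036, -1.857)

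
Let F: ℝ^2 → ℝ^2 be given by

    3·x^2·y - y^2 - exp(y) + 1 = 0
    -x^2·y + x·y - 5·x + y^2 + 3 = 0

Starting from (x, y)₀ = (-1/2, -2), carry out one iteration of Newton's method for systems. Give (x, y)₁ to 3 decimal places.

(1.706, -3.863)

At (-1/2, -2): F = (-4.63534, 11.000).
Jacobian J = [[6·x·y, 3·x^2 - 2·y - exp(y)], [-2·x·y + y - 5, -x^2 + x + 2·y]].
At the point, J = [[6.000, 4.61466], [-9.000, -4.750]] (det J = 13.03198).
Solving J·Δ = −F gives Δ = (2.206, -1.863).
Then the next iterate is (x, y)₁ = (1.706, -3.863).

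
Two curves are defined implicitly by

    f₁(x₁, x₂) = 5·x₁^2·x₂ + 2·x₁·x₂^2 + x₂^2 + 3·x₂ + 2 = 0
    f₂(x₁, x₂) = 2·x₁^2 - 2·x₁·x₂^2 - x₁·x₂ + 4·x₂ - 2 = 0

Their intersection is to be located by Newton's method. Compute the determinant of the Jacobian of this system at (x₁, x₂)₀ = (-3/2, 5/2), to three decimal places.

J = [[10·x₁·x₂ + 2·x₂^2, 5·x₁^2 + 4·x₁·x₂ + 2·x₂ + 3], [4·x₁ - 2·x₂^2 - x₂, -4·x₁·x₂ - x₁ + 4]].
At the point, J = [[-25.000, 4.250], [-21.000, 20.500]].
det J = -423.250.

-423.250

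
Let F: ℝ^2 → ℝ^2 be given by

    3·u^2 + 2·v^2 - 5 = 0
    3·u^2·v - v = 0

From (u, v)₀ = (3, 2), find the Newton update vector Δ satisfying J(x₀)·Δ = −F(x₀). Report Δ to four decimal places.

(-2.0222, 0.8000)

At (3, 2): F = (30.0000, 52.0000).
Jacobian J = [[6·u, 4·v], [6·u·v, 3·u^2 - 1]].
At the point, J = [[18.0000, 8.0000], [36.0000, 26.0000]] (det J = 180.0000).
Solving J·Δ = −F gives Δ = (-2.0222, 0.8000).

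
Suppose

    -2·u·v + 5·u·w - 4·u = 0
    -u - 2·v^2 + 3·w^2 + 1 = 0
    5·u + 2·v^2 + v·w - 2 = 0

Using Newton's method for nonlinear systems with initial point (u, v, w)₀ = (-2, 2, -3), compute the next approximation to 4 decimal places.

(-0.4825, 2.0333, -1.8769)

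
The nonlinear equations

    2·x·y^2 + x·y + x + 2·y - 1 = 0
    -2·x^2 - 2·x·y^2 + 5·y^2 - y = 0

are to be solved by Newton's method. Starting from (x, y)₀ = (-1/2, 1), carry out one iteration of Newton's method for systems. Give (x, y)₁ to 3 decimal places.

(-0.301, 0.591)

At (-1/2, 1): F = (-1.000, 4.500).
Jacobian J = [[2·y^2 + y + 1, 4·x·y + x + 2], [-4·x - 2·y^2, -4·x·y + 10·y - 1]].
At the point, J = [[4.000, -0.500], [0.000, 11.000]] (det J = 44.000).
Solving J·Δ = −F gives Δ = (0.199, -0.409).
Then the next iterate is (x, y)₁ = (-0.301, 0.591).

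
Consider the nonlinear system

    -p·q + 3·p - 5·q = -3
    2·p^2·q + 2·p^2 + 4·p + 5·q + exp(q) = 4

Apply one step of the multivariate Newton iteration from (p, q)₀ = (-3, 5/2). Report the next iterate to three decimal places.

(-7.171, -4.043)

At (-3, 5/2): F = (-11.000, 71.68249).
Jacobian J = [[-q + 3, -p - 5], [4·p·q + 4·p + 4, 2·p^2 + exp(q) + 5]].
At the point, J = [[0.500, -2.000], [-38.000, 35.18249]] (det J = -58.40875).
Solving J·Δ = −F gives Δ = (-4.171, -6.543).
Then the next iterate is (p, q)₁ = (-7.171, -4.043).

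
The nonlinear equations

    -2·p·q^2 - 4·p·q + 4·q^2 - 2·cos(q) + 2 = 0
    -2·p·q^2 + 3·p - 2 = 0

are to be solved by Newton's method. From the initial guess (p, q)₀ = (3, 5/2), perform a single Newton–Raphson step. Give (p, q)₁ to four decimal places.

(1.8846, 1.8365)

At (3, 5/2): F = (-38.897713, -30.5000).
Jacobian J = [[-2·q^2 - 4·q, -4·p·q - 4·p + 8·q + 2·sin(q)], [-2·q^2 + 3, -4·p·q]].
At the point, J = [[-22.5000, -20.803056], [-9.5000, -30.0000]] (det J = 477.370971).
Solving J·Δ = −F gives Δ = (-1.1154, -0.6635).
Then the next iterate is (p, q)₁ = (1.8846, 1.8365).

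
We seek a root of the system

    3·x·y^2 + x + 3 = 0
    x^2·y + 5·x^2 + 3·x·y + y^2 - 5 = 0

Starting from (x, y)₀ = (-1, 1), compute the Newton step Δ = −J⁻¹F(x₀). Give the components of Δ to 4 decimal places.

At (-1, 1): F = (-1.0000, -1.0000).
Jacobian J = [[3·y^2 + 1, 6·x·y], [2·x·y + 10·x + 3·y, x^2 + 3·x + 2·y]].
At the point, J = [[4.0000, -6.0000], [-9.0000, 0.0000]] (det J = -54.0000).
Solving J·Δ = −F gives Δ = (-0.1111, -0.2407).

(-0.1111, -0.2407)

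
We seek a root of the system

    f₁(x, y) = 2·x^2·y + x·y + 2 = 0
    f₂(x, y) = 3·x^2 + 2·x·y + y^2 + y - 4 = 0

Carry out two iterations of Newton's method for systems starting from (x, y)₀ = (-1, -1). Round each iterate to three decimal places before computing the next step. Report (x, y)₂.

At (-1, -1): F = (1.000, 1.000).
Jacobian J = [[4·x·y + y, 2·x^2 + x], [6·x + 2·y, 2·x + 2·y + 1]].
At the point, J = [[3.000, 1.000], [-8.000, -3.000]] (det J = -1.000).
Solving J·Δ = −F gives Δ = (-4.000, 11.000).
Then the next iterate is (x, y)₁ = (-5.000, 10.000).
Round to (-5.000, 10.000) and repeat: F = (452.000, 81.000), J = [[-190.000, 45.000], [-10.000, 11.000]].
Δ = (0.809, -6.628), so (x, y)₂ = (-4.191, 3.372).

(-4.191, 3.372)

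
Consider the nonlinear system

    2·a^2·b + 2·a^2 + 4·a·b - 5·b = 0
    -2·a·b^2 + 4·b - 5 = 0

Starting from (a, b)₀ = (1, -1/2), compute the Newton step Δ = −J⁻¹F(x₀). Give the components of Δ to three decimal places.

At (1, -1/2): F = (1.500, -7.500).
Jacobian J = [[4·a·b + 4·a + 4·b, 2·a^2 + 4·a - 5], [-2·b^2, -4·a·b + 4]].
At the point, J = [[0.000, 1.000], [-0.500, 6.000]] (det J = 0.500).
Solving J·Δ = −F gives Δ = (-33.000, -1.500).

(-33.000, -1.500)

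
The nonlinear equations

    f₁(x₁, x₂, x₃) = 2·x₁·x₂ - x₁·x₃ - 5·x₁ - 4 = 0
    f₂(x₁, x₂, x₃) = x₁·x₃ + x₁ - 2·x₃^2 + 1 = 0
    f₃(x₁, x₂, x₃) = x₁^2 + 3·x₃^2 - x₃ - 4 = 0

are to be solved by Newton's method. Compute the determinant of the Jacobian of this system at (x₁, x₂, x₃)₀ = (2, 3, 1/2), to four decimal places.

J = [[2·x₂ - x₃ - 5, 2·x₁, -x₁], [x₃ + 1, 0, x₁ - 4·x₃], [2·x₁, 0, 6·x₃ - 1]].
At the point, J = [[0.5000, 4.0000, -2.0000], [1.5000, 0.0000, 0.0000], [4.0000, 0.0000, 2.0000]].
det J = -12.0000.

-12.0000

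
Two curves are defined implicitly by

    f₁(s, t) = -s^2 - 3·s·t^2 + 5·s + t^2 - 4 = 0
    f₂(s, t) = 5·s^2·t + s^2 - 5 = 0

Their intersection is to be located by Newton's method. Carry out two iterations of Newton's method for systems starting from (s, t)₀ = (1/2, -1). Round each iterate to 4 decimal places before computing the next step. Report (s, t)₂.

(-2.3851, -0.5272)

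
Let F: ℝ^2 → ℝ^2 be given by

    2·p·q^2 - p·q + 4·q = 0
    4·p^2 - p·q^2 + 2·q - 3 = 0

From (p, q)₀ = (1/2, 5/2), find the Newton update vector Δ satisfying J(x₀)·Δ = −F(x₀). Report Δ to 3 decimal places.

At (1/2, 5/2): F = (15.000, -0.125).
Jacobian J = [[2·q^2 - q, 4·p·q - p + 4], [8·p - q^2, -2·p·q + 2]].
At the point, J = [[10.000, 8.500], [-2.250, -0.500]] (det J = 14.125).
Solving J·Δ = −F gives Δ = (0.456, -2.301).

(0.456, -2.301)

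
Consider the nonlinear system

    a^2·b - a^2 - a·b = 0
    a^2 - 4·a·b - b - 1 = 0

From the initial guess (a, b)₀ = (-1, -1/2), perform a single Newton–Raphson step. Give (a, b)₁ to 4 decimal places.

(-0.7143, 0.0000)

At (-1, -1/2): F = (-2.0000, -1.5000).
Jacobian J = [[2·a·b - 2·a - b, a^2 - a], [2·a - 4·b, -4·a - 1]].
At the point, J = [[3.5000, 2.0000], [0.0000, 3.0000]] (det J = 10.5000).
Solving J·Δ = −F gives Δ = (0.2857, 0.5000).
Then the next iterate is (a, b)₁ = (-0.7143, 0.0000).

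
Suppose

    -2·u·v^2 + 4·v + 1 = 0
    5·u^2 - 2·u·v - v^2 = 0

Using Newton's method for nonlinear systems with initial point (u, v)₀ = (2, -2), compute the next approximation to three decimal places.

At (2, -2): F = (-23.000, 24.000).
Jacobian J = [[-2·v^2, -4·u·v + 4], [10·u - 2·v, -2·u - 2·v]].
At the point, J = [[-8.000, 20.000], [24.000, 0.000]] (det J = -480.000).
Solving J·Δ = −F gives Δ = (-1.000, 0.750).
Then the next iterate is (u, v)₁ = (1.000, -1.250).

(1.000, -1.250)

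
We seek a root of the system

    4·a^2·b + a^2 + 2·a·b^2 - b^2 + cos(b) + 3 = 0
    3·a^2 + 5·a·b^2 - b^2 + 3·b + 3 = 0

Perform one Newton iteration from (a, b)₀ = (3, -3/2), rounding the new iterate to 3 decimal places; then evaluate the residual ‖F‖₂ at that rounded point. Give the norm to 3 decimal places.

37.634

At (3, -3/2): F = (-30.67926, 57.000).
Jacobian J = [[8·a·b + 2·a + 2·b^2, 4·a^2 + 4·a·b - 2·b - sin(b)], [6·a + 5·b^2, 10·a·b - 2·b + 3]].
At the point, J = [[-25.500, 21.99749], [29.250, -39.000]] (det J = 351.07327).
Solving J·Δ = −F gives Δ = (0.163, 1.584).
Then the next iterate is (a, b)₁ = (3.163, 0.084).
Re-evaluating at (3.163, 0.084): F = (17.40016, 33.37024), so ‖F‖₂ = 37.634.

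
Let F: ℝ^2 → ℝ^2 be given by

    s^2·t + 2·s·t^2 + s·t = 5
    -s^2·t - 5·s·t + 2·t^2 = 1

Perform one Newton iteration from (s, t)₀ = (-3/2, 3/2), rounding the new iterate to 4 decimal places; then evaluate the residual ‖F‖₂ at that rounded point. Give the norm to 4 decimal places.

13.2569

At (-3/2, 3/2): F = (-10.6250, 11.3750).
Jacobian J = [[2·s·t + 2·t^2 + t, s^2 + 4·s·t + s], [-2·s·t - 5·t, -s^2 - 5·s + 4·t]].
At the point, J = [[1.5000, -8.2500], [-3.0000, 11.2500]] (det J = -7.8750).
Solving J·Δ = −F gives Δ = (-3.2619, -1.8810).
Then the next iterate is (s, t)₁ = (-4.7619, -0.3810).
Re-evaluating at (-4.7619, -0.3810): F = (-13.207639, -1.141659), so ‖F‖₂ = 13.2569.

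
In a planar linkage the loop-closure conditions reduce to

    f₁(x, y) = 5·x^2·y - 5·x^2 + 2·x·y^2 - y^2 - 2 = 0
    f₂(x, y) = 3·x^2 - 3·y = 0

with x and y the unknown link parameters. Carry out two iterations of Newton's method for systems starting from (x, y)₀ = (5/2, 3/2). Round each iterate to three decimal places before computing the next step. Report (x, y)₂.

At (5/2, 3/2): F = (22.625, 14.250).
Jacobian J = [[10·x·y - 10·x + 2·y^2, 5·x^2 + 4·x·y - 2·y], [6·x, -3]].
At the point, J = [[17.000, 43.250], [15.000, -3.000]] (det J = -699.750).
Solving J·Δ = −F gives Δ = (-0.978, -0.139).
Then the next iterate is (x, y)₁ = (1.522, 1.361).
Round to (1.522, 1.361) and repeat: F = (5.96740, 2.86645), J = [[9.19906, 17.14619], [9.132, -3.000]].
Δ = (-0.364, -0.153), so (x, y)₂ = (1.158, 1.208).

(1.158, 1.208)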